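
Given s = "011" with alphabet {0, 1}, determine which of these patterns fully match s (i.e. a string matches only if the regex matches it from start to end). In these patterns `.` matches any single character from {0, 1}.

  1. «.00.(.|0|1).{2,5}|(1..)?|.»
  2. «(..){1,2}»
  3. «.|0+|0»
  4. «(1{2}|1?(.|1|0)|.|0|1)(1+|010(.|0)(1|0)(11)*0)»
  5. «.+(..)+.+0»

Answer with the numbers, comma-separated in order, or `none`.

1 → no match
2 → no match
3 → no match
4 → match
5 → no match — must end with "0"

4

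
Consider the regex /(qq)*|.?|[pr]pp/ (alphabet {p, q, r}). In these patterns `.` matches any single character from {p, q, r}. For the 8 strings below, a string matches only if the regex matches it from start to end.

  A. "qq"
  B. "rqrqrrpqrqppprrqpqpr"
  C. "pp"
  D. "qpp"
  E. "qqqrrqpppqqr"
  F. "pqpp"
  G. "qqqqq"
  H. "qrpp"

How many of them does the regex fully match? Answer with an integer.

A. "qq" → match
B → no match
C. "pp" → no match
D. "qpp" → no match
E. "qqqrrqpppqqr" → no match
F. "pqpp" → no match
G. "qqqqq" → no match
H. "qrpp" → no match
Total matched: 1

1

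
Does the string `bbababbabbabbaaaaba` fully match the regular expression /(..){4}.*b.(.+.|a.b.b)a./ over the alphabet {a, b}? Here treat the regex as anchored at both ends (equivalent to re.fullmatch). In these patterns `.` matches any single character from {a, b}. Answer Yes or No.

No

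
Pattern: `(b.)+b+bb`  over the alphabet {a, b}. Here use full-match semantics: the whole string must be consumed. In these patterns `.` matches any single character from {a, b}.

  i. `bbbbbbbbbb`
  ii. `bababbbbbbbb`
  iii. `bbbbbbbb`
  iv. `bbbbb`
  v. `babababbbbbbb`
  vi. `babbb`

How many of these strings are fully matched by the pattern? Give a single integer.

6

i → match
ii → match
iii → match
iv → match
v → match
vi → match
Total matched: 6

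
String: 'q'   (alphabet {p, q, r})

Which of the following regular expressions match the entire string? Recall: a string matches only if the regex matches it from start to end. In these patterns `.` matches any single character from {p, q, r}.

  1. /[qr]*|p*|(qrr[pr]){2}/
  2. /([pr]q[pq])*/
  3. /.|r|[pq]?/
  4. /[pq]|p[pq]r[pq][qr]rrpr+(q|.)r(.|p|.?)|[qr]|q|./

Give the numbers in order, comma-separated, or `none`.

1 → match
2 → no match
3 → match
4 → match

1, 3, 4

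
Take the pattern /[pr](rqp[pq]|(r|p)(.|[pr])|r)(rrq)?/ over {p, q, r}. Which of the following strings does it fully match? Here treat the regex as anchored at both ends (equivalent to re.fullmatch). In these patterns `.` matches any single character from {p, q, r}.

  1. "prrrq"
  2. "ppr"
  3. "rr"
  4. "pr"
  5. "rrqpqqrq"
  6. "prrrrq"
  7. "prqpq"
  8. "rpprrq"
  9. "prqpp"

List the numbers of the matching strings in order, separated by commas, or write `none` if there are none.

1, 2, 3, 4, 6, 7, 8, 9

1 → match
2 → match
3 → match
4 → match
5 → no match
6 → match
7 → match
8 → match
9 → match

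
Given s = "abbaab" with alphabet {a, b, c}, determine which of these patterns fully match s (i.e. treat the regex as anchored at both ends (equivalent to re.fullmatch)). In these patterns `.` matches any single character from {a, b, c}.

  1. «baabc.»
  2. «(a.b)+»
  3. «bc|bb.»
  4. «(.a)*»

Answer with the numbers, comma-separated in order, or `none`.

2

1 → no match — must start with "baabc"
2 → match
3 → no match
4 → no match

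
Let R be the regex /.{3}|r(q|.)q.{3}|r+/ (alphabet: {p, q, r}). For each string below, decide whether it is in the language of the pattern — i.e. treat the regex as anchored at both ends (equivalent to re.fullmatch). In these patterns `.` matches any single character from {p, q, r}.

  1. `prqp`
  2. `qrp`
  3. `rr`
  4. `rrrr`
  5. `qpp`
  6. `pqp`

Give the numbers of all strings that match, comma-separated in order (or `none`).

1 → no match
2 → match
3 → match
4 → match
5 → match
6 → match

2, 3, 4, 5, 6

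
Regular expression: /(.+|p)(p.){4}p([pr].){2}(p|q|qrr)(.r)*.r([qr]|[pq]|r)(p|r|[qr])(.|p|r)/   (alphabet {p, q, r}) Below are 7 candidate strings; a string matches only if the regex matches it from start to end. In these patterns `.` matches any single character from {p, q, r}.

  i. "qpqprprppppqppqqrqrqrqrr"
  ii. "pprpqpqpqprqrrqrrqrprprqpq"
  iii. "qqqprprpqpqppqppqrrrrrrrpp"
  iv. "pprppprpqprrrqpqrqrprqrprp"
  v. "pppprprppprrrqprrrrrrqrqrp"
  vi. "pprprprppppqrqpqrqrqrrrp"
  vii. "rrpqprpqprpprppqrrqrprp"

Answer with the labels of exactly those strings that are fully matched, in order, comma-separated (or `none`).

i → match
ii → match
iii → match
iv → match
v → match
vi → match
vii → match

i, ii, iii, iv, v, vi, vii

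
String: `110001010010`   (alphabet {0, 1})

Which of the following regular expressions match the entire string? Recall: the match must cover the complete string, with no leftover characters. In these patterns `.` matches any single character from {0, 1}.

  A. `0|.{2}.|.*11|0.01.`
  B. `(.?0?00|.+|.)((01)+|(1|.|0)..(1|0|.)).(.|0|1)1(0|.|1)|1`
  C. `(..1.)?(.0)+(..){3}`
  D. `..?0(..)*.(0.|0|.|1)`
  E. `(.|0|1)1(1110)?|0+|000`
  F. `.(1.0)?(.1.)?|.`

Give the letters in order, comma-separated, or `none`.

B

A → no match
B → match
C → no match
D → no match
E → no match
F → no match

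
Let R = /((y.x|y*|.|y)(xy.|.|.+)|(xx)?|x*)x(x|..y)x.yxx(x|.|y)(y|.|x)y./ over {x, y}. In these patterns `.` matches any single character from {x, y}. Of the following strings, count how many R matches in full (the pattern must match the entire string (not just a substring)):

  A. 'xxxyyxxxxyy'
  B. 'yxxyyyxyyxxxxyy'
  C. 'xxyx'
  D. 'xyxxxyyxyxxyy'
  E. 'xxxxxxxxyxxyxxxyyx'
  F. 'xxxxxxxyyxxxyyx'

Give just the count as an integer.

A. 'xxxyyxxxxyy' → match
B → match
C. 'xxyx' → no match
D → no match
E → match
F → match
Total matched: 4

4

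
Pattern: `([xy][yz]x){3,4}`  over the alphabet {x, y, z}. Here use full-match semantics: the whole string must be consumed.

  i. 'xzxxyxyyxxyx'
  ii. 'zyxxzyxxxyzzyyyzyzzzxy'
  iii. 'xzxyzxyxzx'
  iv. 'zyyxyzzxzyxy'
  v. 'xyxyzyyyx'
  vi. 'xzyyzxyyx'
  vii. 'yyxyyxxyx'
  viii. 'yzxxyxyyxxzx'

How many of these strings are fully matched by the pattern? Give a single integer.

3

i → match
ii → no match — must end with 'x'
iii → no match
iv → no match — must end with 'x'
v → no match
vi → no match
vii → match
viii → match
Total matched: 3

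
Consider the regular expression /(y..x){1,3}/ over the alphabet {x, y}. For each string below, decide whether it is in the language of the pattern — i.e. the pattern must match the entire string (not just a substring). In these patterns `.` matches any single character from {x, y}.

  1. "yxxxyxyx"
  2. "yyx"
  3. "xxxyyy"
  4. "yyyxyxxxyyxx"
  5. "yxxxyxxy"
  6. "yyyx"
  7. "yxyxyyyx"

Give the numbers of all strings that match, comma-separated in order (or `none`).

1 → match
2 → no match
3 → no match — must start with "y"
4 → match
5 → no match — must end with "x"
6 → match
7 → match

1, 4, 6, 7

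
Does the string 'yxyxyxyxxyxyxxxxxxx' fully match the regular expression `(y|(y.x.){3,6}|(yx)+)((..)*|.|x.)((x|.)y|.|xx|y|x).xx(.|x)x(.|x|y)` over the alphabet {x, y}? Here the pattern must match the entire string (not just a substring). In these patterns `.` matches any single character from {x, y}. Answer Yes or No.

Yes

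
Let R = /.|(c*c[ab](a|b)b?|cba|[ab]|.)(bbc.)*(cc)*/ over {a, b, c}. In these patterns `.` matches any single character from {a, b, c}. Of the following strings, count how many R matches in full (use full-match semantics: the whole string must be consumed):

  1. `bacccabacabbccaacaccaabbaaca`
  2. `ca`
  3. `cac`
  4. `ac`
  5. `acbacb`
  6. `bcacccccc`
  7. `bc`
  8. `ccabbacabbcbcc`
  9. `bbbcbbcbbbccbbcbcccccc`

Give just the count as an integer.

0

1 → no match
2 → no match
3 → no match
4 → no match
5 → no match
6 → no match
7 → no match
8 → no match
9 → no match
Total matched: 0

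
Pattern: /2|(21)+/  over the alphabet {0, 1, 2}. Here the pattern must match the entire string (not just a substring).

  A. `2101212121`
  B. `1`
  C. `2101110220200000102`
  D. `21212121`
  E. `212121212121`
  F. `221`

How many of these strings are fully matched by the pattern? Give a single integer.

A. `2101212121` → no match
B. `1` → no match
C → no match
D. `21212121` → match
E. `212121212121` → match
F. `221` → no match
Total matched: 2

2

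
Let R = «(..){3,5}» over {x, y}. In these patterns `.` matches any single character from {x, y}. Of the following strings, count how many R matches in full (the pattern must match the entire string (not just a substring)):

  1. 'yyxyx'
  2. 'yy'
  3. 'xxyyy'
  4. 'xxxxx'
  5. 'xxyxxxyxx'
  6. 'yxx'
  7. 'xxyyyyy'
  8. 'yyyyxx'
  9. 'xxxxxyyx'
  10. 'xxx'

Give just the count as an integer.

1 → no match
2 → no match
3 → no match
4 → no match
5 → no match
6 → no match
7 → no match
8 → match
9 → match
10 → no match
Total matched: 2

2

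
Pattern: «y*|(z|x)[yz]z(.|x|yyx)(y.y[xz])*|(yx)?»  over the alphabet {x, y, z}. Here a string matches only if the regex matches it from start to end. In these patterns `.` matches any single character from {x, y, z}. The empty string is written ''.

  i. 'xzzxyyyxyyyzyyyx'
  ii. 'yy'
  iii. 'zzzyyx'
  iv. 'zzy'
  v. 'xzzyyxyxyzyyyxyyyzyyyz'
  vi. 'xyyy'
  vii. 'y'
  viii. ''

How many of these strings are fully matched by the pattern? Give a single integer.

i → match
ii → match
iii → match
iv → no match
v → match
vi → no match
vii → match
viii → match
Total matched: 6

6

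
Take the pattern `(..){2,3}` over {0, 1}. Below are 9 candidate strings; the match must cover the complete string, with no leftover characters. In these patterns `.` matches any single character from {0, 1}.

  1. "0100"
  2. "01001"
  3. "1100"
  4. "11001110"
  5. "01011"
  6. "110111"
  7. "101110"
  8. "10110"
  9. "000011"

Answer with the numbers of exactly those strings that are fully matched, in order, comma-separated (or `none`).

1, 3, 6, 7, 9

1. "0100" → match
2. "01001" → no match
3. "1100" → match
4. "11001110" → no match
5. "01011" → no match
6. "110111" → match
7. "101110" → match
8. "10110" → no match
9. "000011" → match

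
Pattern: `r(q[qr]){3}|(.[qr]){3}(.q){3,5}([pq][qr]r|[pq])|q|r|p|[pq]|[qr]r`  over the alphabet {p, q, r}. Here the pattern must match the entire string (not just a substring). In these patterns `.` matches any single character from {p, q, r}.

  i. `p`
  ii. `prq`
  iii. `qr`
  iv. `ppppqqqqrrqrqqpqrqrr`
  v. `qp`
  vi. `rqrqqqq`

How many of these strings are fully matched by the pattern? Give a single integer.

3

i. `p` → match
ii. `prq` → no match
iii. `qr` → match
iv → no match
v. `qp` → no match
vi. `rqrqqqq` → match
Total matched: 3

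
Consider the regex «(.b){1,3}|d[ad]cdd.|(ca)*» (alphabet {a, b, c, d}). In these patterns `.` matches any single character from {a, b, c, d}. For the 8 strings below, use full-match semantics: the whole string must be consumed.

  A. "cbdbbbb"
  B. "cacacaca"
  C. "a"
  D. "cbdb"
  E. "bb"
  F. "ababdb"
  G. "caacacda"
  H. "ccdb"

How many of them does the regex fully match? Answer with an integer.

A. "cbdbbbb" → no match
B. "cacacaca" → match
C. "a" → no match
D. "cbdb" → match
E. "bb" → match
F. "ababdb" → match
G. "caacacda" → no match
H. "ccdb" → no match
Total matched: 4

4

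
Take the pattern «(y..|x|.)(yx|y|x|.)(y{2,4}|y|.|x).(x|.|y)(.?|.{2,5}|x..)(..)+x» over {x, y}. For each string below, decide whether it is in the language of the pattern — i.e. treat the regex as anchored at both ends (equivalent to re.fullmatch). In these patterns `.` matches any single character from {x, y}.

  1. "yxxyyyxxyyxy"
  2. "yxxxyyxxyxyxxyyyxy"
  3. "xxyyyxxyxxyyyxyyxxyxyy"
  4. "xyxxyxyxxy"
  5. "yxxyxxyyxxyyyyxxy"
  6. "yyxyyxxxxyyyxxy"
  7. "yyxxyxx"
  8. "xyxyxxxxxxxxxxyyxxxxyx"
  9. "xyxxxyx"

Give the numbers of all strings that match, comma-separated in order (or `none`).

1 → no match — must end with "x"
2 → no match — must end with "x"
3 → no match — must end with "x"
4 → no match — must end with "x"
5 → no match — must end with "x"
6 → no match — must end with "x"
7 → no match
8 → match
9 → no match

8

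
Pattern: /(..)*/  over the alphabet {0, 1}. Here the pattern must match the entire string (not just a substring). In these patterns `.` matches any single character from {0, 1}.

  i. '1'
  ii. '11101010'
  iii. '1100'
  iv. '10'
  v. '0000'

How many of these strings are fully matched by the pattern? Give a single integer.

4

i → no match
ii → match
iii → match
iv → match
v → match
Total matched: 4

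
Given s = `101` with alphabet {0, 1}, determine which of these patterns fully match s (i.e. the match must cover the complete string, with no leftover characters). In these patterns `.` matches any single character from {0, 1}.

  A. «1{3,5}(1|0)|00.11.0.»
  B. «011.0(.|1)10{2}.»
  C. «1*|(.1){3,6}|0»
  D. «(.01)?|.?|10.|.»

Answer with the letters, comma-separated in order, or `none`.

A → no match
B → no match — must start with `011`
C → no match
D → match

D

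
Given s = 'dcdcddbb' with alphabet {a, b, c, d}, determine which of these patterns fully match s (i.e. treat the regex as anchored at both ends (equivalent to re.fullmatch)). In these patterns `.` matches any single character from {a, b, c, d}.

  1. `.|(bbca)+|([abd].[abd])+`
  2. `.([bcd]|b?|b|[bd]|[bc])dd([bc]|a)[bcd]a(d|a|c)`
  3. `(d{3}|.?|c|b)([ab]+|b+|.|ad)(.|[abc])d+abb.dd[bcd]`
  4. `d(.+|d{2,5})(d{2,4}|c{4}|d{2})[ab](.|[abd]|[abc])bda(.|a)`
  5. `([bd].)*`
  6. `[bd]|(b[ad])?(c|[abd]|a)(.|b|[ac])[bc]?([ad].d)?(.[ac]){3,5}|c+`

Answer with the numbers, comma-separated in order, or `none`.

1 → no match
2 → no match
3 → no match
4 → no match
5 → match
6 → no match

5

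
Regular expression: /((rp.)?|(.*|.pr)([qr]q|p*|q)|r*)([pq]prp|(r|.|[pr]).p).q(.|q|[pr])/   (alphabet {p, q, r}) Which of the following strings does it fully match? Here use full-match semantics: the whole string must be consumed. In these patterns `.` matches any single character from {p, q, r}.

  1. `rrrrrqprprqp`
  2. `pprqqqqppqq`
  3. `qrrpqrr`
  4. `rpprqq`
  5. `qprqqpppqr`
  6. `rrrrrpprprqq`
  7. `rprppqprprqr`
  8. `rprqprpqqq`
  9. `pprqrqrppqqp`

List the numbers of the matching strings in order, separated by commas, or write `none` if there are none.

1, 2, 4, 5, 6, 7, 8, 9

1 → match
2 → match
3 → no match
4 → match
5 → match
6 → match
7 → match
8 → match
9 → match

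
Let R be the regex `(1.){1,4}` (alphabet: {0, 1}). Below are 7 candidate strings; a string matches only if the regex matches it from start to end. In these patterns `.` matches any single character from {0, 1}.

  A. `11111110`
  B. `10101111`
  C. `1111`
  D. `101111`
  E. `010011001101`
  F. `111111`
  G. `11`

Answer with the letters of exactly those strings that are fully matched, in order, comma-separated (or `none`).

A → match
B → match
C → match
D → match
E → no match — must start with `1`
F → match
G → match

A, B, C, D, F, G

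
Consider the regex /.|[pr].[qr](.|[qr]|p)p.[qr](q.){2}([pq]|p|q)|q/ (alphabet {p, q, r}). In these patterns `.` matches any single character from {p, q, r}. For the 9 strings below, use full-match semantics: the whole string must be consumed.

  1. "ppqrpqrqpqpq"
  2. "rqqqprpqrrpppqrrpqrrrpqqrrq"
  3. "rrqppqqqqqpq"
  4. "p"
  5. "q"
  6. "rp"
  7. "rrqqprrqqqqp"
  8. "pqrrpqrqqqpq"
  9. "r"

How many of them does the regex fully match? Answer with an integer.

7

1 → match
2 → no match
3 → match
4 → match
5 → match
6 → no match
7 → match
8 → match
9 → match
Total matched: 7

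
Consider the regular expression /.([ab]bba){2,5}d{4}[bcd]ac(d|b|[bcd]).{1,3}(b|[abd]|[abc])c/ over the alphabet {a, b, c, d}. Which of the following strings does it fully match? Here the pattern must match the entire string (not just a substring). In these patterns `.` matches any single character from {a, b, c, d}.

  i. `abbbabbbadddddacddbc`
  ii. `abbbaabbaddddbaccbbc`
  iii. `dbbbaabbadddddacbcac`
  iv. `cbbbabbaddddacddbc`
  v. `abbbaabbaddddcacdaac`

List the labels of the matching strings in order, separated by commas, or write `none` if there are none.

i, ii, iii, v

i → match
ii → match
iii → match
iv → no match
v → match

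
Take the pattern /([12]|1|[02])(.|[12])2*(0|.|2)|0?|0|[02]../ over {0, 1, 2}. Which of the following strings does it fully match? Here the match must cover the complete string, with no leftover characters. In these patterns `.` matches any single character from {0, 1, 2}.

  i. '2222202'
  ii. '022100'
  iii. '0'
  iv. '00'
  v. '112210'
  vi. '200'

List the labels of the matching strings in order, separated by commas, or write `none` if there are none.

i. '2222202' → no match
ii. '022100' → no match
iii. '0' → match
iv. '00' → no match
v. '112210' → no match
vi. '200' → match

iii, vi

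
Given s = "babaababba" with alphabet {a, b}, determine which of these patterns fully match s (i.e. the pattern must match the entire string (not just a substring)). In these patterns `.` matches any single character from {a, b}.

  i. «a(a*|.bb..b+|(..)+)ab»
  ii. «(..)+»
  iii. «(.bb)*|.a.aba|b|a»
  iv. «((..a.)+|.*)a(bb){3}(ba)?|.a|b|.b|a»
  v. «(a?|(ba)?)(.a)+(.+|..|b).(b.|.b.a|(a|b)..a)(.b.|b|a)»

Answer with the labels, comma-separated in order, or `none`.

ii, v

i → no match — must start with "a"
ii → match
iii → no match
iv → no match
v → match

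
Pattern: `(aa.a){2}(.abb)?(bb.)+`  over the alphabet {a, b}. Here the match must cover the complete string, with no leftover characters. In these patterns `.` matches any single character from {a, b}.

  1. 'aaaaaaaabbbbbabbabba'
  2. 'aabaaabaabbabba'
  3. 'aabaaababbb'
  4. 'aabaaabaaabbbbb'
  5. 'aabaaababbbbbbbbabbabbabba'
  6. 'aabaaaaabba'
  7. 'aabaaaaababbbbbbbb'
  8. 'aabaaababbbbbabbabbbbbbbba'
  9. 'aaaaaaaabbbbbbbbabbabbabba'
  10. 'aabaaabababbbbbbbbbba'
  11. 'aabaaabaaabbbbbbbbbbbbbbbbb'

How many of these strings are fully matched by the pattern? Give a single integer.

1 → match
2 → no match
3 → match
4 → match
5 → match
6 → match
7 → match
8 → match
9 → match
10 → match
11 → match
Total matched: 10

10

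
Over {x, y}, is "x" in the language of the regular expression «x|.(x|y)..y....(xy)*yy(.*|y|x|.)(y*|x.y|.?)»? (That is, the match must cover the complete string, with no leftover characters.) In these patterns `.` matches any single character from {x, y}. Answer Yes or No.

Yes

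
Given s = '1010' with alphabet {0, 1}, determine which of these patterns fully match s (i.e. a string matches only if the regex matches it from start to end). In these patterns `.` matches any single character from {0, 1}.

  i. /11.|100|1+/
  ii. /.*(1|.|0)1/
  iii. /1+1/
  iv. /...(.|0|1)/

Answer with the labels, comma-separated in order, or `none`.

iv

i → no match
ii → no match — must end with '1'
iii → no match — must end with '11'
iv → match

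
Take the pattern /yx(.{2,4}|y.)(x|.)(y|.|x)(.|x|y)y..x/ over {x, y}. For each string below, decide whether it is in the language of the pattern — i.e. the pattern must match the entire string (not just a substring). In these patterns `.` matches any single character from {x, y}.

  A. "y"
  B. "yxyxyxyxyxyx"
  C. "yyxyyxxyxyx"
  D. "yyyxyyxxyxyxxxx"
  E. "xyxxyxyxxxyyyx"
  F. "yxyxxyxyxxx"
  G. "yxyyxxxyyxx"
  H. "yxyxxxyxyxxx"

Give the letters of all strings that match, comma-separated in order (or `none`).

A → no match — must start with "yx"
B → match
C → no match — must start with "yx"
D → no match — must start with "yx"
E → no match — must start with "yx"
F → match
G → match
H → match

B, F, G, H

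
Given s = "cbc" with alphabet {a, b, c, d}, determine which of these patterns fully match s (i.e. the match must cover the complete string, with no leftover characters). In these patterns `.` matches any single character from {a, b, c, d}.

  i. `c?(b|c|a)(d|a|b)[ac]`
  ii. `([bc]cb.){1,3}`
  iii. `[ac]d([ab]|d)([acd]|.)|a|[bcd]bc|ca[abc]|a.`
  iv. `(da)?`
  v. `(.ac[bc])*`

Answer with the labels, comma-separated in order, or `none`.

i, iii

i → match
ii → no match
iii → match
iv → no match
v → no match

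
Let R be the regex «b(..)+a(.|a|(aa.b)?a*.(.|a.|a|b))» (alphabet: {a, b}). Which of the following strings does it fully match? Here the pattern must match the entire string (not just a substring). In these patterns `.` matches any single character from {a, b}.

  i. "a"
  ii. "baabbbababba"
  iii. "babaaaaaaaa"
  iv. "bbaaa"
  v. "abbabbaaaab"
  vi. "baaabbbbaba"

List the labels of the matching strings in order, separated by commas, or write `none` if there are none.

iii, iv

i → no match — must start with "b"
ii → no match
iii → match
iv → match
v → no match — must start with "b"
vi → no match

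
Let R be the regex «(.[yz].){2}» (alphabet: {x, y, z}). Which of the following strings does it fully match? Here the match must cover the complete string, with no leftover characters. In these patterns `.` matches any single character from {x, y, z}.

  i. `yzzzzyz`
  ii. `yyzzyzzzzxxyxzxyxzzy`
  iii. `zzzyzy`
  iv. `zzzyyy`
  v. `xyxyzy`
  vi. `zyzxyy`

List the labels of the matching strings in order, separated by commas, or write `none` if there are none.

iii, iv, v, vi

i → no match
ii → no match
iii → match
iv → match
v → match
vi → match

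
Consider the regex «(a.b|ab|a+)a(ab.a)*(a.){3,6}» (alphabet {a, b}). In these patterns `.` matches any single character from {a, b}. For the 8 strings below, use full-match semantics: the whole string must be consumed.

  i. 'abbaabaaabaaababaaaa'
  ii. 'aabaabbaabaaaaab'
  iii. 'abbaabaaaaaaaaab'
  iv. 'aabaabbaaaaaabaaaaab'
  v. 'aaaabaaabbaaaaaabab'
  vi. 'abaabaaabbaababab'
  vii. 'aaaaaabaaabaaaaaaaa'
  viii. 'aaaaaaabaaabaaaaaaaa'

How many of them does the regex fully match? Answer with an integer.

8

i → match
ii → match
iii → match
iv → match
v → match
vi → match
vii → match
viii → match
Total matched: 8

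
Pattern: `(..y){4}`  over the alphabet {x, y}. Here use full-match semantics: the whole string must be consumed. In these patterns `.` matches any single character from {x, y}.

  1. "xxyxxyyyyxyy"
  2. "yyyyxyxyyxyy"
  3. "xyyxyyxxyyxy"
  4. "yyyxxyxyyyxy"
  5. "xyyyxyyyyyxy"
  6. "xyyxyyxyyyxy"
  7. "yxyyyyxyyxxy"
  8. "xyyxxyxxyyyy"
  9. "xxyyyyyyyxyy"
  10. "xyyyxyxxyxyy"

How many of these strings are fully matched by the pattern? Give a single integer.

1. "xxyxxyyyyxyy" → match
2. "yyyyxyxyyxyy" → match
3. "xyyxyyxxyyxy" → match
4. "yyyxxyxyyyxy" → match
5. "xyyyxyyyyyxy" → match
6. "xyyxyyxyyyxy" → match
7. "yxyyyyxyyxxy" → match
8. "xyyxxyxxyyyy" → match
9. "xxyyyyyyyxyy" → match
10. "xyyyxyxxyxyy" → match
Total matched: 10

10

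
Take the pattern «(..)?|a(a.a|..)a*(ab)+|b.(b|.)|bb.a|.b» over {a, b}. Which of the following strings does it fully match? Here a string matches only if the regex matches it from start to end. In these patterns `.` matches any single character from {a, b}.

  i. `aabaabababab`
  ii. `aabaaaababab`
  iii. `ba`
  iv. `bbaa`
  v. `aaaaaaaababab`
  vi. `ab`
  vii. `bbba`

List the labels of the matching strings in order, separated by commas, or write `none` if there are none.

i → match
ii → match
iii → match
iv → match
v → match
vi → match
vii → match

i, ii, iii, iv, v, vi, vii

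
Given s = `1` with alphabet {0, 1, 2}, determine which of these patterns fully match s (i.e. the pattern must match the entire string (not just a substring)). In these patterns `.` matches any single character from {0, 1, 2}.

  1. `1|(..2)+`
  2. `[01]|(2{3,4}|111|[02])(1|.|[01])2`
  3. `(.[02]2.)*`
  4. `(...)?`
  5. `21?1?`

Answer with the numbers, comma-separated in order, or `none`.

1 → match
2 → match
3 → no match
4 → no match
5 → no match — must start with `2`

1, 2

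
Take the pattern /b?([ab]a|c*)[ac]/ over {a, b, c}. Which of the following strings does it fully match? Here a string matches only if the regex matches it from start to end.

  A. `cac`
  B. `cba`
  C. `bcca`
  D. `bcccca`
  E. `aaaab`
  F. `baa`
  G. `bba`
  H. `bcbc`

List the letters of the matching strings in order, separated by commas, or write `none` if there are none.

A → no match
B → no match
C → match
D → match
E → no match
F → match
G → no match
H → no match

C, D, F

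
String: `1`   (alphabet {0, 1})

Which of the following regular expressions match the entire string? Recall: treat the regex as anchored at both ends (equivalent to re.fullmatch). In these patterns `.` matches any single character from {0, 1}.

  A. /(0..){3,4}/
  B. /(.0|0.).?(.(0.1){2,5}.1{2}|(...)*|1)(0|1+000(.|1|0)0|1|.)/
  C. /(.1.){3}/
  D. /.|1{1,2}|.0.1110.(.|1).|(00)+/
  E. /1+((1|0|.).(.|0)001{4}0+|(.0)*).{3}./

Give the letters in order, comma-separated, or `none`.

A → no match — must start with `0`
B → no match
C → no match
D → match
E → no match

D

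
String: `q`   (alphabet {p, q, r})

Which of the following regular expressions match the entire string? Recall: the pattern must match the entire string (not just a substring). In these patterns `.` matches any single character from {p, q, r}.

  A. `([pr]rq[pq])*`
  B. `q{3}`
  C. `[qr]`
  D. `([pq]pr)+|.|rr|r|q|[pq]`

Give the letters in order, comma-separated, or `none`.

C, D

A → no match
B → no match
C → match
D → match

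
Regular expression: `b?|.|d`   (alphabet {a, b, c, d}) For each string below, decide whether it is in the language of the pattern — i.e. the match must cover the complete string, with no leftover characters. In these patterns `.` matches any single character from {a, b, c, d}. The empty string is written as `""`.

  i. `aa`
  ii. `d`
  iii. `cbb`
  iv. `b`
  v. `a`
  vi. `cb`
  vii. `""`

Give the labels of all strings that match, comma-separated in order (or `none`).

ii, iv, v, vii

i → no match
ii → match
iii → no match
iv → match
v → match
vi → no match
vii → match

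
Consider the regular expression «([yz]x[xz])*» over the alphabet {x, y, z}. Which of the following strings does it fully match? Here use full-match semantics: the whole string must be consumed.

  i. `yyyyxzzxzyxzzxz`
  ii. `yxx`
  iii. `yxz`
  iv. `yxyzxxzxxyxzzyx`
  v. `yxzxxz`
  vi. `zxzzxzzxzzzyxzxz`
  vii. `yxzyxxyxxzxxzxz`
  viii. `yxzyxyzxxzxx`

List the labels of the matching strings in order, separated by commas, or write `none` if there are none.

ii, iii, vii

i → no match
ii → match
iii → match
iv → no match
v → no match
vi → no match
vii → match
viii → no match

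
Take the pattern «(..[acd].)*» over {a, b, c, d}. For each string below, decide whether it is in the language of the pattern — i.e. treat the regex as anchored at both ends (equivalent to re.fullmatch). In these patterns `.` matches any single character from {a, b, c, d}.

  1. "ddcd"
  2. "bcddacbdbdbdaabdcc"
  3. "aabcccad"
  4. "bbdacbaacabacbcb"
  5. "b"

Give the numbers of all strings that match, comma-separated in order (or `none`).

1

1 → match
2 → no match
3 → no match
4 → no match
5 → no match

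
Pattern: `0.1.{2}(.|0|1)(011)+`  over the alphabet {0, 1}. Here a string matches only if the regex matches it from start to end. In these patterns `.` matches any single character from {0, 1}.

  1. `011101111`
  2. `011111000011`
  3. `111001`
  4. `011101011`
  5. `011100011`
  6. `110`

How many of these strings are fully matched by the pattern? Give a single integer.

2

1 → no match — must end with `011`
2 → no match
3 → no match — must start with `0`
4 → match
5 → match
6 → no match — must start with `0`
Total matched: 2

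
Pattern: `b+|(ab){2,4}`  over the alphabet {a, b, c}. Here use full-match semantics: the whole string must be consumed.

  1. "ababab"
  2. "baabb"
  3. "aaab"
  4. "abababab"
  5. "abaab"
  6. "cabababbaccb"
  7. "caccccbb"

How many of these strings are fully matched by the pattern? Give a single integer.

2

1 → match
2 → no match
3 → no match
4 → match
5 → no match
6 → no match
7 → no match
Total matched: 2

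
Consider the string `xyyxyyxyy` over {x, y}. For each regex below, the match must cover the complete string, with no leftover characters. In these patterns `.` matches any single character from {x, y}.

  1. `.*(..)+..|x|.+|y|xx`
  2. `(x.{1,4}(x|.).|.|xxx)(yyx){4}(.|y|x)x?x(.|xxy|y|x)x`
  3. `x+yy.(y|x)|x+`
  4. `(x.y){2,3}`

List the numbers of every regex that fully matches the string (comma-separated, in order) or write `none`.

1, 4

1 → match
2 → no match — must end with `x`
3 → no match
4 → match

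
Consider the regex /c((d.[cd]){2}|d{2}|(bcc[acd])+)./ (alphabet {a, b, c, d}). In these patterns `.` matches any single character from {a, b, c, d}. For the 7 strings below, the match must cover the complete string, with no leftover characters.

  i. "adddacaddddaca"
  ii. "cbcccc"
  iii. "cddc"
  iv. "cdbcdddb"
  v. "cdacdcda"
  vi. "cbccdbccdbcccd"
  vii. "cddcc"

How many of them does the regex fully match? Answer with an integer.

i → no match — must start with "c"
ii. "cbcccc" → match
iii. "cddc" → match
iv. "cdbcdddb" → match
v. "cdacdcda" → match
vi → match
vii. "cddcc" → no match
Total matched: 5

5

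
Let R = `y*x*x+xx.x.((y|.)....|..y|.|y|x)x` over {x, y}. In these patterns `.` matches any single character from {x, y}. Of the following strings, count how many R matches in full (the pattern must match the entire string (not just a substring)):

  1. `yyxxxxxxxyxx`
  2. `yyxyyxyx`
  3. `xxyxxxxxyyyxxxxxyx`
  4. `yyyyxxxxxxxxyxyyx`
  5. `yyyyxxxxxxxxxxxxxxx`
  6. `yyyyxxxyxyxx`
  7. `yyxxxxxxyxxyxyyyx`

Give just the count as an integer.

1 → match
2 → no match
3 → no match
4 → match
5 → match
6 → match
7 → match
Total matched: 5

5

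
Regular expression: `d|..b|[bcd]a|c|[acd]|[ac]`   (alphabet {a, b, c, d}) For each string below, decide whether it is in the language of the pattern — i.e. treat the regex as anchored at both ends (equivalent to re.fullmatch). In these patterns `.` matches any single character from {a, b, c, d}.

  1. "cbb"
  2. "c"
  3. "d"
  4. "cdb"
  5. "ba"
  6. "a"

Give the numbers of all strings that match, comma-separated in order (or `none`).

1, 2, 3, 4, 5, 6

1 → match
2 → match
3 → match
4 → match
5 → match
6 → match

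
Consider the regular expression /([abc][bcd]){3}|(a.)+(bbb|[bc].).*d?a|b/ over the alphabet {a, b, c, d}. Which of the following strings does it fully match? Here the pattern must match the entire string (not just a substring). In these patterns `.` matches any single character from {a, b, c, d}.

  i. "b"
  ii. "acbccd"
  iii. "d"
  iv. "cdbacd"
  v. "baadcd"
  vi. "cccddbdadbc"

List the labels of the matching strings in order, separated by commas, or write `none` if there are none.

i, ii

i. "b" → match
ii. "acbccd" → match
iii. "d" → no match
iv. "cdbacd" → no match
v. "baadcd" → no match
vi. "cccddbdadbc" → no match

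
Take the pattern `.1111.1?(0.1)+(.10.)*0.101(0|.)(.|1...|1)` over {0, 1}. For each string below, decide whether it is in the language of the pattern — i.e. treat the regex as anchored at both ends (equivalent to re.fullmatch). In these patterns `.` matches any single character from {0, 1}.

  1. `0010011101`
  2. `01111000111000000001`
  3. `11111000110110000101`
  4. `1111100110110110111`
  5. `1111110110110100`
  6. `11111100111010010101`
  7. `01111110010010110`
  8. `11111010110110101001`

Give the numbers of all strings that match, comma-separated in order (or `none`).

4, 5, 6, 7, 8

1 → no match
2 → no match
3 → no match
4 → match
5 → match
6 → match
7 → match
8 → match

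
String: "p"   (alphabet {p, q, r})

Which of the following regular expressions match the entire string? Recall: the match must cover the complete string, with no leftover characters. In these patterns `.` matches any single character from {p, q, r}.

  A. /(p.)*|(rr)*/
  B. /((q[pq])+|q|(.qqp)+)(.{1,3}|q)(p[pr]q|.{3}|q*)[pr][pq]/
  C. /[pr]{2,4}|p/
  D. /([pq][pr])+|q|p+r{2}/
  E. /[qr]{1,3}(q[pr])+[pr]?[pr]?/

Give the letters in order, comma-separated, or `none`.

C

A → no match
B → no match
C → match
D → no match
E → no match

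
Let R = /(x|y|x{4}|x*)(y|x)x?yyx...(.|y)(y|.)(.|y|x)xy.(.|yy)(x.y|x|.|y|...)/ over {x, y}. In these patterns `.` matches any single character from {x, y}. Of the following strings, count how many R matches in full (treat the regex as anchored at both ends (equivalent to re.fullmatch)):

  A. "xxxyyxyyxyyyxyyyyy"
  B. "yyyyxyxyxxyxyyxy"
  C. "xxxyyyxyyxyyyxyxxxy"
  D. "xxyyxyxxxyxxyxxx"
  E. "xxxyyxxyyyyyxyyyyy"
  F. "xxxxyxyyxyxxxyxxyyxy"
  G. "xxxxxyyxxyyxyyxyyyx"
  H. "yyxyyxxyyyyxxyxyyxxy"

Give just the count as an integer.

7

A → match
B → match
C → no match
D → match
E → match
F → match
G → match
H → match
Total matched: 7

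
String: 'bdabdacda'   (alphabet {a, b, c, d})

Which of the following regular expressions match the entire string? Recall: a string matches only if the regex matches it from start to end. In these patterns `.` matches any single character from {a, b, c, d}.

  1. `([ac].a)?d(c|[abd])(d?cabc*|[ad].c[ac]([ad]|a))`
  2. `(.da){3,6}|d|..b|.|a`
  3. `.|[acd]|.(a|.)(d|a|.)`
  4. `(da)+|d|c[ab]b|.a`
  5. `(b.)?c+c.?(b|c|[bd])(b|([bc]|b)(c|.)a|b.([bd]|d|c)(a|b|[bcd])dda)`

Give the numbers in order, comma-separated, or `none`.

1 → no match
2 → match
3 → no match
4 → no match
5 → no match

2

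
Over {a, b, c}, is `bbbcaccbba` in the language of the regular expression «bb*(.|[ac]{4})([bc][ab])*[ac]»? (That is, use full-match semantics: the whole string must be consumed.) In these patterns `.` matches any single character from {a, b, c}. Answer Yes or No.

Yes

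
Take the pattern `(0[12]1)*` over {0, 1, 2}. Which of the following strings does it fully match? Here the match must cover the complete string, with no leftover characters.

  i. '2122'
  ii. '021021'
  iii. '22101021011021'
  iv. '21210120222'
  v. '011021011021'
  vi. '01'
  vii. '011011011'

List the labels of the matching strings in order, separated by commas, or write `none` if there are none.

i → no match
ii → match
iii → no match
iv → no match
v → match
vi → no match
vii → match

ii, v, vii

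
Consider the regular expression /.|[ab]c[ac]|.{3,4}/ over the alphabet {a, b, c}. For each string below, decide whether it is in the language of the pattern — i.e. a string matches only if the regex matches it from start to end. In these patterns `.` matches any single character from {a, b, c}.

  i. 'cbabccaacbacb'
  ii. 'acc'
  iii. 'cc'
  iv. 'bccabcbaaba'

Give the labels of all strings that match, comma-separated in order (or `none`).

i → no match
ii. 'acc' → match
iii. 'cc' → no match
iv. 'bccabcbaaba' → no match

ii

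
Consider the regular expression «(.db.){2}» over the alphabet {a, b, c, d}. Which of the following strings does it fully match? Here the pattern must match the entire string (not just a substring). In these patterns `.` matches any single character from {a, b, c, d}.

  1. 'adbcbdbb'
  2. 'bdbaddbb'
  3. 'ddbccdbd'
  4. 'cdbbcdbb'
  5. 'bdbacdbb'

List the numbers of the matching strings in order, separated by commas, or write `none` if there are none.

1 → match
2 → match
3 → match
4 → match
5 → match

1, 2, 3, 4, 5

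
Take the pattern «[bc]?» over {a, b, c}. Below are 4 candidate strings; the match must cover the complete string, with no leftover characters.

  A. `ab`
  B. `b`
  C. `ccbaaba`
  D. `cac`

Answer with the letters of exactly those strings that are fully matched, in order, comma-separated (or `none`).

B

A → no match
B → match
C → no match
D → no match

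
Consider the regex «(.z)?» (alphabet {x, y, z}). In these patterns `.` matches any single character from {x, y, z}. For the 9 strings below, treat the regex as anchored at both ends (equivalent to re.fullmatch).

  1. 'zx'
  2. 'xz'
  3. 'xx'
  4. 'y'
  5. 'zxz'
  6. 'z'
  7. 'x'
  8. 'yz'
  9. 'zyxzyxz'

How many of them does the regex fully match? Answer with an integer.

2

1 → no match
2 → match
3 → no match
4 → no match
5 → no match
6 → no match
7 → no match
8 → match
9 → no match
Total matched: 2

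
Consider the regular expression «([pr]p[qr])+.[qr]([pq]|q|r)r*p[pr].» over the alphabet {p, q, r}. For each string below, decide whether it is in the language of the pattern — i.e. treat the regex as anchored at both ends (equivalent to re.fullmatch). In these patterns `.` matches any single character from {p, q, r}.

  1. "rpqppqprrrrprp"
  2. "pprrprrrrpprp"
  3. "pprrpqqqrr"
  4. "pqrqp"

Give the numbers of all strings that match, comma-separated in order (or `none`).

1

1 → match
2 → no match
3 → no match
4 → no match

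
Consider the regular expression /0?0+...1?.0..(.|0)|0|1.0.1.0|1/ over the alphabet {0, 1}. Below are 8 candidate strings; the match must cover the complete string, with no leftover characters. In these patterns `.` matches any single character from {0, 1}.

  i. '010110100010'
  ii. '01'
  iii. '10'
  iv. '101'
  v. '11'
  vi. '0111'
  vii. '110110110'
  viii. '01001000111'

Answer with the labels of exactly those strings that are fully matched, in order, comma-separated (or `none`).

i → no match
ii → no match
iii → no match
iv → no match
v → no match
vi → no match
vii → no match
viii → no match

none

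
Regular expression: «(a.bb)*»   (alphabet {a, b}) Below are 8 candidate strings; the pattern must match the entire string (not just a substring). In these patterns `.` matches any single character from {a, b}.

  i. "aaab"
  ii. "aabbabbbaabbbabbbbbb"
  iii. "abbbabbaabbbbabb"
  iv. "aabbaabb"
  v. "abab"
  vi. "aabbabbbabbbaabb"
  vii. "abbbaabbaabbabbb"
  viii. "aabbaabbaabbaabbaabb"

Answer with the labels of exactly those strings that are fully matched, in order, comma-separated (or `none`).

iv, vi, vii, viii

i → no match
ii → no match
iii → no match
iv → match
v → no match
vi → match
vii → match
viii → match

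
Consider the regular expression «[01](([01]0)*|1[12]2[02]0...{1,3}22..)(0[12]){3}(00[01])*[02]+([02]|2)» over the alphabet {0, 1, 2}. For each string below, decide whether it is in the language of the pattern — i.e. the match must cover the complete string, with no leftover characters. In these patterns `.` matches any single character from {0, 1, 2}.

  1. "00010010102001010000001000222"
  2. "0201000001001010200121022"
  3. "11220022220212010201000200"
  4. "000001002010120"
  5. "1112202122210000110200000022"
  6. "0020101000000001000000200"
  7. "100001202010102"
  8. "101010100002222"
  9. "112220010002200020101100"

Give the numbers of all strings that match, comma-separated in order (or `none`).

4, 6, 8

1 → no match
2 → no match
3 → no match
4 → match
5 → no match
6 → match
7 → no match
8 → match
9 → no match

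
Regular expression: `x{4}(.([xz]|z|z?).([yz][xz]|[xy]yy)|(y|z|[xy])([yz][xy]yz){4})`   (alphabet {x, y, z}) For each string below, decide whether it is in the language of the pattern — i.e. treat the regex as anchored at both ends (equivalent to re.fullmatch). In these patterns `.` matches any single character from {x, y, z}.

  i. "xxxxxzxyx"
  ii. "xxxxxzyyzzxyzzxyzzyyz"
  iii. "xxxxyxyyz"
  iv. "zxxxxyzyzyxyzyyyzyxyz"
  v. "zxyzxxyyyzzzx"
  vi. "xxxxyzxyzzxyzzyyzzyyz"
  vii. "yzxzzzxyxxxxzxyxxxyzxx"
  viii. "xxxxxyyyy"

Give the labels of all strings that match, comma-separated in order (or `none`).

i, ii, iii, vi, viii

i → match
ii → match
iii → match
iv → no match — must start with "x"
v → no match — must start with "x"
vi → match
vii → no match — must start with "x"
viii → match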